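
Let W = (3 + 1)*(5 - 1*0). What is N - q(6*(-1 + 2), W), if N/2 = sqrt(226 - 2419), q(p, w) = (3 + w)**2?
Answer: -529 + 2*I*sqrt(2193) ≈ -529.0 + 93.659*I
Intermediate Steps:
W = 20 (W = 4*(5 + 0) = 4*5 = 20)
N = 2*I*sqrt(2193) (N = 2*sqrt(226 - 2419) = 2*sqrt(-2193) = 2*(I*sqrt(2193)) = 2*I*sqrt(2193) ≈ 93.659*I)
N - q(6*(-1 + 2), W) = 2*I*sqrt(2193) - (3 + 20)**2 = 2*I*sqrt(2193) - 1*23**2 = 2*I*sqrt(2193) - 1*529 = 2*I*sqrt(2193) - 529 = -529 + 2*I*sqrt(2193)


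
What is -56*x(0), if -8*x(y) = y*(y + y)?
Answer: 0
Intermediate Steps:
x(y) = -y**2/4 (x(y) = -y*(y + y)/8 = -y*2*y/8 = -y**2/4)
-56*x(0) = -(-14)*0**2 = -(-14)*0 = -56*0 = 0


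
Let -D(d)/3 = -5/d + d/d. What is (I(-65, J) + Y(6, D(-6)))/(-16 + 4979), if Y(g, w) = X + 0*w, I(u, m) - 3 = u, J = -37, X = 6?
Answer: -8/709 ≈ -0.011284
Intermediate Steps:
D(d) = -3 + 15/d (D(d) = -3*(-5/d + d/d) = -3*(-5/d + 1) = -3*(1 - 5/d) = -3 + 15/d)
I(u, m) = 3 + u
Y(g, w) = 6 (Y(g, w) = 6 + 0*w = 6 + 0 = 6)
(I(-65, J) + Y(6, D(-6)))/(-16 + 4979) = ((3 - 65) + 6)/(-16 + 4979) = (-62 + 6)/4963 = -56*1/4963 = -8/709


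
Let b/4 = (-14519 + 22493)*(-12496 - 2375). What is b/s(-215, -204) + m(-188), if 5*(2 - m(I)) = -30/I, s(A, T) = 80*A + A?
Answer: 1651474477/60630 ≈ 27239.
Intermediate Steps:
s(A, T) = 81*A
b = -474325416 (b = 4*((-14519 + 22493)*(-12496 - 2375)) = 4*(7974*(-14871)) = 4*(-118581354) = -474325416)
m(I) = 2 + 6/I (m(I) = 2 - (-6)/I = 2 + 6/I)
b/s(-215, -204) + m(-188) = -474325416/(81*(-215)) + (2 + 6/(-188)) = -474325416/(-17415) + (2 + 6*(-1/188)) = -474325416*(-1/17415) + (2 - 3/94) = 17567608/645 + 185/94 = 1651474477/60630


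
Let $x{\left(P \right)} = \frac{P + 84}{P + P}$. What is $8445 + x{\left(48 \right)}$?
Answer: $\frac{67571}{8} \approx 8446.4$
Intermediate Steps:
$x{\left(P \right)} = \frac{84 + P}{2 P}$
$8445 + x{\left(48 \right)} = 8445 + \frac{84 + 48}{2 \cdot 48} = 8445 + \frac{1}{2} \cdot \frac{1}{48} \cdot 132 = 8445 + \frac{11}{8} = \frac{67571}{8}$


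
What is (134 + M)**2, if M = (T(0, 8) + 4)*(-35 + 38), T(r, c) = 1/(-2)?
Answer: 83521/4 ≈ 20880.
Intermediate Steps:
T(r, c) = -1/2
M = 21/2 (M = (-1/2 + 4)*(-35 + 38) = (7/2)*3 = 21/2 ≈ 10.500)
(134 + M)**2 = (134 + 21/2)**2 = (289/2)**2 = 83521/4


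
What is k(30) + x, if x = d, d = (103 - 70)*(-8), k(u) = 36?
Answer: -228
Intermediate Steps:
d = -264 (d = 33*(-8) = -264)
x = -264
k(30) + x = 36 - 264 = -228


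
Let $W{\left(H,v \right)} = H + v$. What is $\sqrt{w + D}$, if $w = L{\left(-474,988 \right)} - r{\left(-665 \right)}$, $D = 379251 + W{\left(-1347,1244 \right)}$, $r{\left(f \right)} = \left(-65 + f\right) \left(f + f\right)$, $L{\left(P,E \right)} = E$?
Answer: $2 i \sqrt{147691} \approx 768.61 i$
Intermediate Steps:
$r{\left(f \right)} = 2 f \left(-65 + f\right)$ ($r{\left(f \right)} = \left(-65 + f\right) 2 f = 2 f \left(-65 + f\right)$)
$D = 379148$ ($D = 379251 + \left(-1347 + 1244\right) = 379251 - 103 = 379148$)
$w = -969912$ ($w = 988 - 2 \left(-665\right) \left(-65 - 665\right) = 988 - 2 \left(-665\right) \left(-730\right) = 988 - 970900 = -969912$)
$\sqrt{w + D} = \sqrt{-969912 + 379148} = \sqrt{-590764} = 2 i \sqrt{147691}$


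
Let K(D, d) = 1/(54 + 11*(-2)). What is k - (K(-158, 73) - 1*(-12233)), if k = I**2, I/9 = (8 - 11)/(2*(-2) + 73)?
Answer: -207078161/16928 ≈ -12233.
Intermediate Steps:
K(D, d) = 1/32 (K(D, d) = 1/(54 - 22) = 1/32)
I = -9/23 (I = 9*((8 - 11)/(2*(-2) + 73)) = 9*(-3/(-4 + 73)) = 9*(-3/69) = 9*(-3*1/69) = 9*(-1/23) = -9/23 ≈ -0.39130)
k = 81/529 (k = (-9/23)**2 = 81/529 ≈ 0.15312)
k - (K(-158, 73) - 1*(-12233)) = 81/529 - (1/32 - 1*(-12233)) = 81/529 - (1/32 + 12233) = 81/529 - 1*391457/32 = 81/529 - 391457/32 = -207078161/16928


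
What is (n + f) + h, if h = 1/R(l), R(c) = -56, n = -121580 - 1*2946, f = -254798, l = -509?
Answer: -21242145/56 ≈ -3.7932e+5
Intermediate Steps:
n = -124526 (n = -121580 - 2946 = -124526)
h = -1/56 (h = 1/(-56) = -1/56 ≈ -0.017857)
(n + f) + h = (-124526 - 254798) - 1/56 = -379324 - 1/56 = -21242145/56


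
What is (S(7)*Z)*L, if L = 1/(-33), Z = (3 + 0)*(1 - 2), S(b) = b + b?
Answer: 14/11 ≈ 1.2727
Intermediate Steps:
S(b) = 2*b
Z = -3 (Z = 3*(-1) = -3)
L = -1/33 ≈ -0.030303
(S(7)*Z)*L = ((2*7)*(-3))*(-1/33) = (14*(-3))*(-1/33) = -42*(-1/33) = 14/11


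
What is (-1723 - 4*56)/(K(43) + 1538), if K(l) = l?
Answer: -649/527 ≈ -1.2315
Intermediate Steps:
(-1723 - 4*56)/(K(43) + 1538) = (-1723 - 4*56)/(43 + 1538) = (-1723 - 224)/1581 = -1947*1/1581 = -649/527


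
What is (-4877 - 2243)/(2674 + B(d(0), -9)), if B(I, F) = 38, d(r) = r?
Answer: -890/339 ≈ -2.6254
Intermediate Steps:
(-4877 - 2243)/(2674 + B(d(0), -9)) = (-4877 - 2243)/(2674 + 38) = -7120/2712 = -7120*1/2712 = -890/339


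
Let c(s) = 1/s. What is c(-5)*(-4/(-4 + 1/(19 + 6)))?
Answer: -20/99 ≈ -0.20202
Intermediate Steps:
c(-5)*(-4/(-4 + 1/(19 + 6))) = (-4/(-4 + 1/(19 + 6)))/(-5) = -(-4)/(5*(-4 + 1/25)) = -(-4)/(5*(-99/25)) = -(-4)*(-25)/(5*99) = -⅕*100/99 = -20/99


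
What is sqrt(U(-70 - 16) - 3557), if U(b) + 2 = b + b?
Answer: I*sqrt(3731) ≈ 61.082*I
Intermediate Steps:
U(b) = -2 + 2*b (U(b) = -2 + (b + b) = -2 + 2*b)
sqrt(U(-70 - 16) - 3557) = sqrt((-2 + 2*(-70 - 16)) - 3557) = sqrt((-2 + 2*(-86)) - 3557) = sqrt((-2 - 172) - 3557) = sqrt(-174 - 3557) = sqrt(-3731) = I*sqrt(3731)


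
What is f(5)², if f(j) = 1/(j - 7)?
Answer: ¼ ≈ 0.25000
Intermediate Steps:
f(j) = 1/(-7 + j)
f(5)² = (1/(-7 + 5))² = (1/(-2))² = (-½)² = ¼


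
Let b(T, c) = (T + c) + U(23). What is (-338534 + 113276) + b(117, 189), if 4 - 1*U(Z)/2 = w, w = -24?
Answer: -224896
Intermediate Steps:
U(Z) = 56 (U(Z) = 8 - 2*(-24) = 8 + 48 = 56)
b(T, c) = 56 + T + c (b(T, c) = (T + c) + 56 = 56 + T + c)
(-338534 + 113276) + b(117, 189) = (-338534 + 113276) + (56 + 117 + 189) = -225258 + 362 = -224896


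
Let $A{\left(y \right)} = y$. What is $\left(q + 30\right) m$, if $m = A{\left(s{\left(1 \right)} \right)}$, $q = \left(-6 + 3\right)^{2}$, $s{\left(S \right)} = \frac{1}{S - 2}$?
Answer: $-39$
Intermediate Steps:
$s{\left(S \right)} = \frac{1}{-2 + S}$
$q = 9$ ($q = \left(-3\right)^{2} = 9$)
$m = -1$ ($m = \frac{1}{-2 + 1} = \frac{1}{-1} = -1$)
$\left(q + 30\right) m = \left(9 + 30\right) \left(-1\right) = 39 \left(-1\right) = -39$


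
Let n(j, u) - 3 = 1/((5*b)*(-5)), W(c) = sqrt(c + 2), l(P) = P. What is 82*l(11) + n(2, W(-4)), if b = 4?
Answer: 90499/100 ≈ 904.99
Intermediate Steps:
W(c) = sqrt(2 + c)
n(j, u) = 299/100 (n(j, u) = 3 + 1/((5*4)*(-5)) = 3 + 1/(20*(-5)) = 3 + 1/(-100) = 3 - 1/100 = 299/100)
82*l(11) + n(2, W(-4)) = 82*11 + 299/100 = 902 + 299/100 = 90499/100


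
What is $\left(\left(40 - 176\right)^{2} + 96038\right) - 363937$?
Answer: $-249403$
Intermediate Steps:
$\left(\left(40 - 176\right)^{2} + 96038\right) - 363937 = \left(\left(-136\right)^{2} + 96038\right) - 363937 = \left(18496 + 96038\right) - 363937 = 114534 - 363937 = -249403$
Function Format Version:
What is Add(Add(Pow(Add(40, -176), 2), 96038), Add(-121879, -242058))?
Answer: -249403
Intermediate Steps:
Add(Add(Pow(Add(40, -176), 2), 96038), Add(-121879, -242058)) = Add(Add(Pow(-136, 2), 96038), -363937) = Add(Add(18496, 96038), -363937) = Add(114534, -363937) = -249403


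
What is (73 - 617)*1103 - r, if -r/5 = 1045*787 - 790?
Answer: 3508093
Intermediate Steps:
r = -4108125 (r = -5*(1045*787 - 790) = -5*(822415 - 790) = -5*821625 = -4108125)
(73 - 617)*1103 - r = (73 - 617)*1103 - 1*(-4108125) = -544*1103 + 4108125 = -600032 + 4108125 = 3508093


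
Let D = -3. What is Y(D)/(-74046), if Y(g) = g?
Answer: 1/24682 ≈ 4.0515e-5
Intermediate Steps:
Y(D)/(-74046) = -3/(-74046) = -3*(-1/74046) = 1/24682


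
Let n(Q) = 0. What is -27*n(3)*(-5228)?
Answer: 0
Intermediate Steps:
-27*n(3)*(-5228) = -0*(-5228) = -27*0 = 0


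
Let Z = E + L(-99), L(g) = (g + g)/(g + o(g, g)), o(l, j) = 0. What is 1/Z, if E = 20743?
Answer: 1/20745 ≈ 4.8204e-5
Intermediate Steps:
L(g) = 2 (L(g) = (g + g)/(g + 0) = (2*g)/g = 2)
Z = 20745 (Z = 20743 + 2 = 20745)
1/Z = 1/20745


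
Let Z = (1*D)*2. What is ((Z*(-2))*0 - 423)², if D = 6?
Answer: 178929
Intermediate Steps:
Z = 12 (Z = (1*6)*2 = 6*2 = 12)
((Z*(-2))*0 - 423)² = ((12*(-2))*0 - 423)² = (-24*0 - 423)² = (0 - 423)² = (-423)² = 178929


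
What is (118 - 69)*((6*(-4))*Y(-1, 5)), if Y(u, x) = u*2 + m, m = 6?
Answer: -4704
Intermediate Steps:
Y(u, x) = 6 + 2*u (Y(u, x) = u*2 + 6 = 2*u + 6 = 6 + 2*u)
(118 - 69)*((6*(-4))*Y(-1, 5)) = (118 - 69)*((6*(-4))*(6 + 2*(-1))) = 49*(-24*(6 - 2)) = 49*(-24*4) = 49*(-96) = -4704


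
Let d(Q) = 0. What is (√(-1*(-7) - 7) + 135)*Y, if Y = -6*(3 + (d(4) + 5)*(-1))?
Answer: 1620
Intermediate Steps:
Y = 12 (Y = -6*(3 + (0 + 5)*(-1)) = -6*(3 + 5*(-1)) = -6*(3 - 5) = -6*(-2) = 12)
(√(-1*(-7) - 7) + 135)*Y = (√(-1*(-7) - 7) + 135)*12 = (√(7 - 7) + 135)*12 = (√0 + 135)*12 = (0 + 135)*12 = 135*12 = 1620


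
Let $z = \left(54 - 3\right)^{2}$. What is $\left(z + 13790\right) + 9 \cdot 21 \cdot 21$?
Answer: $20360$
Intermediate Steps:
$z = 2601$ ($z = 51^{2} = 2601$)
$\left(z + 13790\right) + 9 \cdot 21 \cdot 21 = \left(2601 + 13790\right) + 9 \cdot 21 \cdot 21 = 16391 + 189 \cdot 21 = 16391 + 3969 = 20360$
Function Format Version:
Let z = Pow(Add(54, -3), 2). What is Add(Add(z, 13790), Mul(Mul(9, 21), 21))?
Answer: 20360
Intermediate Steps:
z = 2601 (z = Pow(51, 2) = 2601)
Add(Add(z, 13790), Mul(Mul(9, 21), 21)) = Add(Add(2601, 13790), Mul(Mul(9, 21), 21)) = Add(16391, Mul(189, 21)) = Add(16391, 3969) = 20360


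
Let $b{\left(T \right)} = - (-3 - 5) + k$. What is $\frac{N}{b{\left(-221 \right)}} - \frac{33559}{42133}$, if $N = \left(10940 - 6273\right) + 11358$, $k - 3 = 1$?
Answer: $\frac{674778617}{505596} \approx 1334.6$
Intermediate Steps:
$k = 4$ ($k = 3 + 1 = 4$)
$b{\left(T \right)} = 12$ ($b{\left(T \right)} = - (-3 - 5) + 4 = \left(-1\right) \left(-8\right) + 4 = 8 + 4 = 12$)
$N = 16025$ ($N = 4667 + 11358 = 16025$)
$\frac{N}{b{\left(-221 \right)}} - \frac{33559}{42133} = \frac{16025}{12} - \frac{33559}{42133} = \frac{674778617}{505596}$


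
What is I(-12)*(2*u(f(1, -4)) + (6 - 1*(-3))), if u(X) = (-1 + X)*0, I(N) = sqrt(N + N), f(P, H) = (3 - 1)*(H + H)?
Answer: 18*I*sqrt(6) ≈ 44.091*I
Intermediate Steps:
f(P, H) = 4*H (f(P, H) = 2*(2*H) = 4*H)
I(N) = sqrt(2)*sqrt(N) (I(N) = sqrt(2*N) = sqrt(2)*sqrt(N))
u(X) = 0
I(-12)*(2*u(f(1, -4)) + (6 - 1*(-3))) = (sqrt(2)*sqrt(-12))*(2*0 + (6 - 1*(-3))) = (sqrt(2)*(2*I*sqrt(3)))*(0 + (6 + 3)) = (2*I*sqrt(6))*(0 + 9) = (2*I*sqrt(6))*9 = 18*I*sqrt(6)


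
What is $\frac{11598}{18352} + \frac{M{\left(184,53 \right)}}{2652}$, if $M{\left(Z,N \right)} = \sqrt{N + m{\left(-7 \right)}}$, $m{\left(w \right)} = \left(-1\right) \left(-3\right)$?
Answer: $\frac{5799}{9176} + \frac{\sqrt{14}}{1326} \approx 0.6348$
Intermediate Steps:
$m{\left(w \right)} = 3$
$M{\left(Z,N \right)} = \sqrt{3 + N}$ ($M{\left(Z,N \right)} = \sqrt{N + 3} = \sqrt{3 + N}$)
$\frac{11598}{18352} + \frac{M{\left(184,53 \right)}}{2652} = \frac{11598}{18352} + \frac{\sqrt{3 + 53}}{2652} = 11598 \cdot \frac{1}{18352} + \sqrt{56} \cdot \frac{1}{2652} = \frac{5799}{9176} + 2 \sqrt{14} \cdot \frac{1}{2652} = \frac{5799}{9176} + \frac{\sqrt{14}}{1326}$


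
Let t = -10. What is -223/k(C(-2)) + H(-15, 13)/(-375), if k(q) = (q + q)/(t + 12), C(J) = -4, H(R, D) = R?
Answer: 5579/100 ≈ 55.790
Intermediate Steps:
k(q) = q (k(q) = (q + q)/(-10 + 12) = (2*q)/2 = (2*q)*(1/2) = q)
-223/k(C(-2)) + H(-15, 13)/(-375) = -223/(-4) - 15/(-375) = -223*(-1/4) - 15*(-1/375) = 223/4 + 1/25 = 5579/100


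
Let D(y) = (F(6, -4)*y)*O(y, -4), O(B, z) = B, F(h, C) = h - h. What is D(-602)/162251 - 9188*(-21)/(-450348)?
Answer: -16079/37529 ≈ -0.42844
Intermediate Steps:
F(h, C) = 0
D(y) = 0 (D(y) = (0*y)*y = 0*y = 0)
D(-602)/162251 - 9188*(-21)/(-450348) = 0/162251 - 9188*(-21)/(-450348) = 0*(1/162251) + 192948*(-1/450348) = 0 - 16079/37529 = -16079/37529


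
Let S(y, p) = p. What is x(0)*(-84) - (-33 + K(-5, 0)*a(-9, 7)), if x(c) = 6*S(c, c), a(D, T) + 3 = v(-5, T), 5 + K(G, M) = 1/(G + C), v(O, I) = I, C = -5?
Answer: 267/5 ≈ 53.400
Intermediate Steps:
K(G, M) = -5 + 1/(-5 + G) (K(G, M) = -5 + 1/(G - 5) = -5 + 1/(-5 + G))
a(D, T) = -3 + T
x(c) = 6*c
x(0)*(-84) - (-33 + K(-5, 0)*a(-9, 7)) = (6*0)*(-84) - (-33 + ((26 - 5*(-5))/(-5 - 5))*(-3 + 7)) = 0*(-84) - (-33 + ((26 + 25)/(-10))*4) = 0 - (-33 - 1/10*51*4) = 0 - (-33 - 51/10*4) = 0 - (-33 - 102/5) = 0 - 1*(-267/5) = 0 + 267/5 = 267/5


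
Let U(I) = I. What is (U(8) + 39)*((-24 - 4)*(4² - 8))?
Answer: -10528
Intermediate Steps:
(U(8) + 39)*((-24 - 4)*(4² - 8)) = (8 + 39)*((-24 - 4)*(4² - 8)) = 47*(-28*(16 - 8)) = 47*(-28*8) = 47*(-224) = -10528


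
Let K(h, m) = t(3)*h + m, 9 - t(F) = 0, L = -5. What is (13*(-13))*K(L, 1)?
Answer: 7436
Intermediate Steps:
t(F) = 9 (t(F) = 9 - 1*0 = 9 + 0 = 9)
K(h, m) = m + 9*h (K(h, m) = 9*h + m = m + 9*h)
(13*(-13))*K(L, 1) = (13*(-13))*(1 + 9*(-5)) = -169*(1 - 45) = -169*(-44) = 7436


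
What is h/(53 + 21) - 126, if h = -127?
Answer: -9451/74 ≈ -127.72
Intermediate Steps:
h/(53 + 21) - 126 = -127/(53 + 21) - 126 = -127/74 - 126 = -9451/74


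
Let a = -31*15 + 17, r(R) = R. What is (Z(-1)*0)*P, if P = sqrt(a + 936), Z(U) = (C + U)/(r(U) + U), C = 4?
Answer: 0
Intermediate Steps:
Z(U) = (4 + U)/(2*U) (Z(U) = (4 + U)/(U + U) = (4 + U)/((2*U)) = (4 + U)*(1/(2*U)) = (4 + U)/(2*U))
a = -448 (a = -465 + 17 = -448)
P = 2*sqrt(122) (P = sqrt(-448 + 936) = sqrt(488) = 2*sqrt(122) ≈ 22.091)
(Z(-1)*0)*P = (((1/2)*(4 - 1)/(-1))*0)*(2*sqrt(122)) = (((1/2)*(-1)*3)*0)*(2*sqrt(122)) = (-3/2*0)*(2*sqrt(122)) = 0*(2*sqrt(122)) = 0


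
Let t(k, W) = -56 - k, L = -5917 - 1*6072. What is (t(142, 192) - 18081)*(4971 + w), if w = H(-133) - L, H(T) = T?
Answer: -307580733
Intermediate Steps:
L = -11989 (L = -5917 - 6072 = -11989)
w = 11856 (w = -133 - 1*(-11989) = -133 + 11989 = 11856)
(t(142, 192) - 18081)*(4971 + w) = ((-56 - 1*142) - 18081)*(4971 + 11856) = ((-56 - 142) - 18081)*16827 = (-198 - 18081)*16827 = -18279*16827 = -307580733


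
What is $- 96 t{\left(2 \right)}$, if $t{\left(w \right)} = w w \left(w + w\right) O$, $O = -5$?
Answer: $7680$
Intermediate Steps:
$t{\left(w \right)} = - 10 w^{3}$ ($t{\left(w \right)} = w w \left(w + w\right) \left(-5\right) = w w 2 w \left(-5\right) = w 2 w^{2} \left(-5\right) = 2 w^{3} \left(-5\right) = - 10 w^{3}$)
$- 96 t{\left(2 \right)} = - 96 \left(- 10 \cdot 2^{3}\right) = - 96 \left(\left(-10\right) 8\right) = \left(-96\right) \left(-80\right) = 7680$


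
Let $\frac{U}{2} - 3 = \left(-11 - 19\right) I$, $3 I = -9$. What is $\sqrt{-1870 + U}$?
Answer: $2 i \sqrt{421} \approx 41.037 i$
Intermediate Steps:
$I = -3$ ($I = \frac{1}{3} \left(-9\right) = -3$)
$U = 186$ ($U = 6 + 2 \left(-11 - 19\right) \left(-3\right) = 6 + 2 \left(\left(-30\right) \left(-3\right)\right) = 6 + 2 \cdot 90 = 6 + 180 = 186$)
$\sqrt{-1870 + U} = \sqrt{-1870 + 186} = \sqrt{-1684} = 2 i \sqrt{421}$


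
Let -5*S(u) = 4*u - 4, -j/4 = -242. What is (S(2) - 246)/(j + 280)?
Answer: -617/3120 ≈ -0.19776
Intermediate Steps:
j = 968 (j = -4*(-242) = 968)
S(u) = 4/5 - 4*u/5 (S(u) = -(4*u - 4)/5 = -(-4 + 4*u)/5 = 4/5 - 4*u/5)
(S(2) - 246)/(j + 280) = ((4/5 - 4/5*2) - 246)/(968 + 280) = ((4/5 - 8/5) - 246)/1248 = (-4/5 - 246)*(1/1248) = -1234/5*1/1248 = -617/3120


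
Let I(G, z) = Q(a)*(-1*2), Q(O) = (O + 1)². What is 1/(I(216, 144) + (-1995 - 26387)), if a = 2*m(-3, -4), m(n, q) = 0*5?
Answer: -1/28384 ≈ -3.5231e-5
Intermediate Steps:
m(n, q) = 0
a = 0 (a = 2*0 = 0)
Q(O) = (1 + O)²
I(G, z) = -2 (I(G, z) = (1 + 0)²*(-1*2) = 1²*(-2) = 1*(-2) = -2)
1/(I(216, 144) + (-1995 - 26387)) = 1/(-2 + (-1995 - 26387)) = 1/(-2 - 28382) = 1/(-28384) = -1/28384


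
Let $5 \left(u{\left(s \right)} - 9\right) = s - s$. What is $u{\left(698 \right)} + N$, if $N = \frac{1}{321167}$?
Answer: $\frac{2890504}{321167} \approx 9.0$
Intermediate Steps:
$u{\left(s \right)} = 9$ ($u{\left(s \right)} = 9 + \frac{s - s}{5} = 9 + \frac{1}{5} \cdot 0 = 9 + 0 = 9$)
$N = \frac{1}{321167} \approx 3.1136 \cdot 10^{-6}$
$u{\left(698 \right)} + N = 9 + \frac{1}{321167} = \frac{2890504}{321167}$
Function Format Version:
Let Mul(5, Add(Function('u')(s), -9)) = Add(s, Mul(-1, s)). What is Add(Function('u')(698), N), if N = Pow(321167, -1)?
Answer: Rational(2890504, 321167) ≈ 9.0000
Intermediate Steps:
Function('u')(s) = 9 (Function('u')(s) = Add(9, Mul(Rational(1, 5), Add(s, Mul(-1, s)))) = Add(9, Mul(Rational(1, 5), 0)) = Add(9, 0) = 9)
N = Rational(1, 321167) ≈ 3.1136e-6
Add(Function('u')(698), N) = Add(9, Rational(1, 321167)) = Rational(2890504, 321167)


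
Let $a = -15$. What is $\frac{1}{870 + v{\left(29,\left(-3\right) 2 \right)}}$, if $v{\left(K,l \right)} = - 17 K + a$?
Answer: $\frac{1}{362} \approx 0.0027624$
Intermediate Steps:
$v{\left(K,l \right)} = -15 - 17 K$ ($v{\left(K,l \right)} = - 17 K - 15 = -15 - 17 K$)
$\frac{1}{870 + v{\left(29,\left(-3\right) 2 \right)}} = \frac{1}{870 - 508} = \frac{1}{362}$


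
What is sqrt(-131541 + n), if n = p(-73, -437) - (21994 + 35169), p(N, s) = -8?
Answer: 6*I*sqrt(5242) ≈ 434.41*I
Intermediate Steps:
n = -57171 (n = -8 - (21994 + 35169) = -8 - 1*57163 = -8 - 57163 = -57171)
sqrt(-131541 + n) = sqrt(-131541 - 57171) = sqrt(-188712) = 6*I*sqrt(5242)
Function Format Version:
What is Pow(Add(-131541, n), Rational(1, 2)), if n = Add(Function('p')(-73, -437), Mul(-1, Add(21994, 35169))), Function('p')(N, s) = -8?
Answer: Mul(6, I, Pow(5242, Rational(1, 2))) ≈ Mul(434.41, I)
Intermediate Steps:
n = -57171 (n = Add(-8, Mul(-1, Add(21994, 35169))) = Add(-8, Mul(-1, 57163)) = Add(-8, -57163) = -57171)
Pow(Add(-131541, n), Rational(1, 2)) = Pow(Add(-131541, -57171), Rational(1, 2)) = Pow(-188712, Rational(1, 2)) = Mul(6, I, Pow(5242, Rational(1, 2)))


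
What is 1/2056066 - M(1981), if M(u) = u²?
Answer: -8068745223825/2056066 ≈ -3.9244e+6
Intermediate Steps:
1/2056066 - M(1981) = 1/2056066 - 1*1981² = 1/2056066 - 1*3924361 = 1/2056066 - 3924361 = -8068745223825/2056066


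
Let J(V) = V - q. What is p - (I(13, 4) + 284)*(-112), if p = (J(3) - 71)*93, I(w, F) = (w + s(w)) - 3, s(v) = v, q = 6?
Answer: 27502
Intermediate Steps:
J(V) = -6 + V (J(V) = V - 1*6 = V - 6 = -6 + V)
I(w, F) = -3 + 2*w (I(w, F) = (w + w) - 3 = 2*w - 3 = -3 + 2*w)
p = -6882 (p = ((-6 + 3) - 71)*93 = (-3 - 71)*93 = -74*93 = -6882)
p - (I(13, 4) + 284)*(-112) = -6882 - ((-3 + 2*13) + 284)*(-112) = -6882 - ((-3 + 26) + 284)*(-112) = -6882 - (23 + 284)*(-112) = -6882 - 307*(-112) = -6882 - 1*(-34384) = -6882 + 34384 = 27502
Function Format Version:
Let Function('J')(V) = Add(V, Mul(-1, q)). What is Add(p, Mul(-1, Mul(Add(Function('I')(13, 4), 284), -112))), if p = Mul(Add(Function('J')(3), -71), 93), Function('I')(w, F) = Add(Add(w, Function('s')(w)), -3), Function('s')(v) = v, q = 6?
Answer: 27502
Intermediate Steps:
Function('J')(V) = Add(-6, V) (Function('J')(V) = Add(V, Mul(-1, 6)) = Add(V, -6) = Add(-6, V))
Function('I')(w, F) = Add(-3, Mul(2, w)) (Function('I')(w, F) = Add(Add(w, w), -3) = Add(Mul(2, w), -3) = Add(-3, Mul(2, w)))
p = -6882 (p = Mul(Add(Add(-6, 3), -71), 93) = Mul(Add(-3, -71), 93) = Mul(-74, 93) = -6882)
Add(p, Mul(-1, Mul(Add(Function('I')(13, 4), 284), -112))) = Add(-6882, Mul(-1, Mul(Add(Add(-3, Mul(2, 13)), 284), -112))) = Add(-6882, Mul(-1, Mul(Add(Add(-3, 26), 284), -112))) = Add(-6882, Mul(-1, Mul(Add(23, 284), -112))) = Add(-6882, Mul(-1, Mul(307, -112))) = Add(-6882, Mul(-1, -34384)) = Add(-6882, 34384) = 27502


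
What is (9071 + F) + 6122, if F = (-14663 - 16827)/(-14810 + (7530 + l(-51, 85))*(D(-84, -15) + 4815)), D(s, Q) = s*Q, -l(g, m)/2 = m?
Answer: 67908437618/4469719 ≈ 15193.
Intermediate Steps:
l(g, m) = -2*m
D(s, Q) = Q*s
F = -3149/4469719 (F = (-14663 - 16827)/(-14810 + (7530 - 2*85)*(-15*(-84) + 4815)) = -31490/(-14810 + (7530 - 170)*(1260 + 4815)) = -31490/(-14810 + 7360*6075) = -31490/(-14810 + 44712000) = -31490/44697190 = -31490*1/44697190 = -3149/4469719 ≈ -0.00070452)
(9071 + F) + 6122 = (9071 - 3149/4469719) + 6122 = 40544817900/4469719 + 6122 = 67908437618/4469719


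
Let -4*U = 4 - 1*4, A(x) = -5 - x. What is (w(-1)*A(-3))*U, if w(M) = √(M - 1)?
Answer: 0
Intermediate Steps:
U = 0 (U = -(4 - 1*4)/4 = -(4 - 4)/4 = -¼*0 = 0)
w(M) = √(-1 + M)
(w(-1)*A(-3))*U = (√(-1 - 1)*(-5 - 1*(-3)))*0 = (√(-2)*(-5 + 3))*0 = ((I*√2)*(-2))*0 = -2*I*√2*0 = 0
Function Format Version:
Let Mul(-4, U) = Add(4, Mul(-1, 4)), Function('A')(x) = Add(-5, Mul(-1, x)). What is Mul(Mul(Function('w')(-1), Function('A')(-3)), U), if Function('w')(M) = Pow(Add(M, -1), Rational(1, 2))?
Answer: 0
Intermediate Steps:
U = 0 (U = Mul(Rational(-1, 4), Add(4, Mul(-1, 4))) = Mul(Rational(-1, 4), Add(4, -4)) = Mul(Rational(-1, 4), 0) = 0)
Function('w')(M) = Pow(Add(-1, M), Rational(1, 2))
Mul(Mul(Function('w')(-1), Function('A')(-3)), U) = Mul(Mul(Pow(Add(-1, -1), Rational(1, 2)), Add(-5, Mul(-1, -3))), 0) = Mul(Mul(Pow(-2, Rational(1, 2)), Add(-5, 3)), 0) = Mul(Mul(Mul(I, Pow(2, Rational(1, 2))), -2), 0) = Mul(Mul(-2, I, Pow(2, Rational(1, 2))), 0) = 0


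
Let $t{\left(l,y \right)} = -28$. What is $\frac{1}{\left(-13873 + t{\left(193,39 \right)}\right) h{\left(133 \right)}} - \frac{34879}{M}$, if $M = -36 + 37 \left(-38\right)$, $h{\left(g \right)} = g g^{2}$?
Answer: $\frac{162954722564883}{6737025429022} \approx 24.188$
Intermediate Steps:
$h{\left(g \right)} = g^{3}$
$M = -1442$ ($M = -36 - 1406 = -1442$)
$\frac{1}{\left(-13873 + t{\left(193,39 \right)}\right) h{\left(133 \right)}} - \frac{34879}{M} = \frac{1}{\left(-13873 - 28\right) 133^{3}} - \frac{34879}{-1442} = \frac{1}{\left(-13901\right) 2352637} - - \frac{34879}{1442} = \left(- \frac{1}{13901}\right) \frac{1}{2352637} + \frac{34879}{1442} = - \frac{1}{32704006937} + \frac{34879}{1442} = \frac{162954722564883}{6737025429022}$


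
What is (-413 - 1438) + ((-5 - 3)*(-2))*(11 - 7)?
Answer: -1787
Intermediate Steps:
(-413 - 1438) + ((-5 - 3)*(-2))*(11 - 7) = -1851 - 8*(-2)*4 = -1851 + 16*4 = -1851 + 64 = -1787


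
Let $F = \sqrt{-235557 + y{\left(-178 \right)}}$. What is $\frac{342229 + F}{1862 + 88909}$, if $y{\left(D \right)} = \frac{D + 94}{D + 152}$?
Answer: $\frac{342229}{90771} + \frac{i \sqrt{39808587}}{1180023} \approx 3.7702 + 0.0053468 i$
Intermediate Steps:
$y{\left(D \right)} = \frac{94 + D}{152 + D}$
$F = \frac{i \sqrt{39808587}}{13}$ ($F = \sqrt{-235557 + \frac{94 - 178}{152 - 178}} = \sqrt{-235557 + \frac{1}{-26} \left(-84\right)} = \sqrt{-235557 - - \frac{42}{13}} = \sqrt{-235557 + \frac{42}{13}} = \sqrt{- \frac{3062199}{13}} = \frac{i \sqrt{39808587}}{13} \approx 485.34 i$)
$\frac{342229 + F}{1862 + 88909} = \frac{342229 + \frac{i \sqrt{39808587}}{13}}{1862 + 88909} = \frac{342229 + \frac{i \sqrt{39808587}}{13}}{90771} = \left(342229 + \frac{i \sqrt{39808587}}{13}\right) \frac{1}{90771} = \frac{342229}{90771} + \frac{i \sqrt{39808587}}{1180023}$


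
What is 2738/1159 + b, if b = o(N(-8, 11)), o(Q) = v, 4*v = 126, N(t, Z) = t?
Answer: 78493/2318 ≈ 33.862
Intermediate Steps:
v = 63/2 (v = (1/4)*126 = 63/2 ≈ 31.500)
o(Q) = 63/2
b = 63/2 ≈ 31.500
2738/1159 + b = 2738/1159 + 63/2 = 78493/2318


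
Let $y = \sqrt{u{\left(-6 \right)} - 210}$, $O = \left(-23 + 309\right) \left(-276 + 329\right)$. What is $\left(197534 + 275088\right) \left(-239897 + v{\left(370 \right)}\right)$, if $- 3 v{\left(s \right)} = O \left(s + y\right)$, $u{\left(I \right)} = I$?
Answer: $- \frac{2990823381922}{3} - 14328008552 i \sqrt{6} \approx -9.9694 \cdot 10^{11} - 3.5096 \cdot 10^{10} i$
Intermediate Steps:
$O = 15158$ ($O = 286 \cdot 53 = 15158$)
$y = 6 i \sqrt{6}$ ($y = \sqrt{-6 - 210} = \sqrt{-216} = 6 i \sqrt{6} \approx 14.697 i$)
$v{\left(s \right)} = - \frac{15158 s}{3} - 30316 i \sqrt{6}$ ($v{\left(s \right)} = - \frac{15158 \left(s + 6 i \sqrt{6}\right)}{3} = - \frac{15158 s + 90948 i \sqrt{6}}{3} = - \frac{15158 s}{3} - 30316 i \sqrt{6}$)
$\left(197534 + 275088\right) \left(-239897 + v{\left(370 \right)}\right) = \left(197534 + 275088\right) \left(-239897 - \left(\frac{5608460}{3} + 30316 i \sqrt{6}\right)\right) = 472622 \left(-239897 - \left(\frac{5608460}{3} + 30316 i \sqrt{6}\right)\right) = 472622 \left(- \frac{6328151}{3} - 30316 i \sqrt{6}\right) = - \frac{2990823381922}{3} - 14328008552 i \sqrt{6}$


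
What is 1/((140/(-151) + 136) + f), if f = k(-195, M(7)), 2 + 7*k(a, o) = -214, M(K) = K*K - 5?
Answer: 1057/110156 ≈ 0.0095955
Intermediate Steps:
M(K) = -5 + K² (M(K) = K² - 5 = -5 + K²)
k(a, o) = -216/7 (k(a, o) = -2/7 + (⅐)*(-214) = -2/7 - 214/7 = -216/7)
f = -216/7 ≈ -30.857
1/((140/(-151) + 136) + f) = 1/((140/(-151) + 136) - 216/7) = 1/((140*(-1/151) + 136) - 216/7) = 1/((-140/151 + 136) - 216/7) = 1/(20396/151 - 216/7) = 1/(110156/1057) = 1057/110156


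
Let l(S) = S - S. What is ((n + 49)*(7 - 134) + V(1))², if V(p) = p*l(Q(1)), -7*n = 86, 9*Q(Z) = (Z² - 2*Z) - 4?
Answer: 1065304321/49 ≈ 2.1741e+7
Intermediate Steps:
Q(Z) = -4/9 - 2*Z/9 + Z²/9 (Q(Z) = ((Z² - 2*Z) - 4)/9 = (-4 + Z² - 2*Z)/9 = -4/9 - 2*Z/9 + Z²/9)
n = -86/7 (n = -⅐*86 = -86/7 ≈ -12.286)
l(S) = 0
V(p) = 0 (V(p) = p*0 = 0)
((n + 49)*(7 - 134) + V(1))² = ((-86/7 + 49)*(7 - 134) + 0)² = ((257/7)*(-127) + 0)² = (-32639/7 + 0)² = (-32639/7)² = 1065304321/49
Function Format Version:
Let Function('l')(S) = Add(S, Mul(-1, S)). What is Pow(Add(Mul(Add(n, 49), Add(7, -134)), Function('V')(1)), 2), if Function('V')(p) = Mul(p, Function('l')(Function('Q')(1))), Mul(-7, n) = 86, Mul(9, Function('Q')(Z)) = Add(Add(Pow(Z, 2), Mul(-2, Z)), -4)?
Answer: Rational(1065304321, 49) ≈ 2.1741e+7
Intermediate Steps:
Function('Q')(Z) = Add(Rational(-4, 9), Mul(Rational(-2, 9), Z), Mul(Rational(1, 9), Pow(Z, 2))) (Function('Q')(Z) = Mul(Rational(1, 9), Add(Add(Pow(Z, 2), Mul(-2, Z)), -4)) = Mul(Rational(1, 9), Add(-4, Pow(Z, 2), Mul(-2, Z))) = Add(Rational(-4, 9), Mul(Rational(-2, 9), Z), Mul(Rational(1, 9), Pow(Z, 2))))
n = Rational(-86, 7) (n = Mul(Rational(-1, 7), 86) = Rational(-86, 7) ≈ -12.286)
Function('l')(S) = 0
Function('V')(p) = 0 (Function('V')(p) = Mul(p, 0) = 0)
Pow(Add(Mul(Add(n, 49), Add(7, -134)), Function('V')(1)), 2) = Pow(Add(Mul(Add(Rational(-86, 7), 49), Add(7, -134)), 0), 2) = Pow(Add(Mul(Rational(257, 7), -127), 0), 2) = Pow(Add(Rational(-32639, 7), 0), 2) = Pow(Rational(-32639, 7), 2) = Rational(1065304321, 49)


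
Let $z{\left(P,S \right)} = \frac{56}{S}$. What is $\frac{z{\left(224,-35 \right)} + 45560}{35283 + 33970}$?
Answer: $\frac{9904}{15055} \approx 0.65785$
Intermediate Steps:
$\frac{z{\left(224,-35 \right)} + 45560}{35283 + 33970} = \frac{\frac{56}{-35} + 45560}{35283 + 33970} = \frac{56 \left(- \frac{1}{35}\right) + 45560}{69253} = \left(- \frac{8}{5} + 45560\right) \frac{1}{69253} = \frac{227792}{5} \cdot \frac{1}{69253} = \frac{9904}{15055}$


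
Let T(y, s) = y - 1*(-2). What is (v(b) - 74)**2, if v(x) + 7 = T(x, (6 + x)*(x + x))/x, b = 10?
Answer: 159201/25 ≈ 6368.0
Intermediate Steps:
T(y, s) = 2 + y (T(y, s) = y + 2 = 2 + y)
v(x) = -7 + (2 + x)/x
(v(b) - 74)**2 = ((-6 + 2/10) - 74)**2 = ((-6 + 2*(1/10)) - 74)**2 = ((-6 + 1/5) - 74)**2 = (-29/5 - 74)**2 = (-399/5)**2 = 159201/25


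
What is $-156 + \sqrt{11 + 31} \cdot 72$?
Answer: $-156 + 72 \sqrt{42} \approx 310.61$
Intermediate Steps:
$-156 + \sqrt{11 + 31} \cdot 72 = -156 + \sqrt{42} \cdot 72 = -156 + 72 \sqrt{42}$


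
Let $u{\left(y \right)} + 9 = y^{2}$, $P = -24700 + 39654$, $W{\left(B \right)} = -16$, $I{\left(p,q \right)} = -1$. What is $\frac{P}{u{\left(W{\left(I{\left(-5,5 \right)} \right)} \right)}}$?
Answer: $\frac{14954}{247} \approx 60.542$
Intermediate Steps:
$P = 14954$
$u{\left(y \right)} = -9 + y^{2}$
$\frac{P}{u{\left(W{\left(I{\left(-5,5 \right)} \right)} \right)}} = \frac{14954}{-9 + \left(-16\right)^{2}} = \frac{14954}{-9 + 256} = \frac{14954}{247}$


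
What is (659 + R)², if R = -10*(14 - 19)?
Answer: 502681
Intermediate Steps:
R = 50 (R = -10*(-5) = 50)
(659 + R)² = (659 + 50)² = 709² = 502681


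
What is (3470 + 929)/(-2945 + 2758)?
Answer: -4399/187 ≈ -23.524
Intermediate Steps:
(3470 + 929)/(-2945 + 2758) = 4399/(-187) = 4399*(-1/187) = -4399/187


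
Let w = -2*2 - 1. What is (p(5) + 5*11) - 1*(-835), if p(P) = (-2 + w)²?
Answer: 939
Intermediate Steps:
w = -5 (w = -4 - 1 = -5)
p(P) = 49 (p(P) = (-2 - 5)² = (-7)² = 49)
(p(5) + 5*11) - 1*(-835) = (49 + 5*11) - 1*(-835) = (49 + 55) + 835 = 104 + 835 = 939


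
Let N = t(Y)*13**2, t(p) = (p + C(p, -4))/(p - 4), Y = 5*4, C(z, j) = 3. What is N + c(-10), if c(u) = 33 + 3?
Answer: 4463/16 ≈ 278.94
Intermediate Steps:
c(u) = 36
Y = 20
t(p) = (3 + p)/(-4 + p) (t(p) = (p + 3)/(p - 4) = (3 + p)/(-4 + p))
N = 3887/16 (N = ((3 + 20)/(-4 + 20))*13**2 = (23/16)*169 = 3887/16 ≈ 242.94)
N + c(-10) = 3887/16 + 36 = 4463/16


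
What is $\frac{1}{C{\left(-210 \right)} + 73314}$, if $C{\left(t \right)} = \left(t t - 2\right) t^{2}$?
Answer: $\frac{1}{1944795114} \approx 5.1419 \cdot 10^{-10}$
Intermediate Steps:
$C{\left(t \right)} = t^{2} \left(-2 + t^{2}\right)$ ($C{\left(t \right)} = \left(t^{2} - 2\right) t^{2} = \left(-2 + t^{2}\right) t^{2} = t^{2} \left(-2 + t^{2}\right)$)
$\frac{1}{C{\left(-210 \right)} + 73314} = \frac{1}{\left(-210\right)^{2} \left(-2 + \left(-210\right)^{2}\right) + 73314} = \frac{1}{44100 \left(-2 + 44100\right) + 73314} = \frac{1}{44100 \cdot 44098 + 73314} = \frac{1}{1944721800 + 73314} = \frac{1}{1944795114}$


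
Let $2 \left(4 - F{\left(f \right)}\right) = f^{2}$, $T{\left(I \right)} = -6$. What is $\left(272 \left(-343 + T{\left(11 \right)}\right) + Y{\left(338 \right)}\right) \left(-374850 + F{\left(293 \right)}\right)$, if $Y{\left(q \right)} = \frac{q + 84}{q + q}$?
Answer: $\frac{26808711485073}{676} \approx 3.9658 \cdot 10^{10}$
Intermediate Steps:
$Y{\left(q \right)} = \frac{84 + q}{2 q}$
$F{\left(f \right)} = 4 - \frac{f^{2}}{2}$
$\left(272 \left(-343 + T{\left(11 \right)}\right) + Y{\left(338 \right)}\right) \left(-374850 + F{\left(293 \right)}\right) = \left(272 \left(-343 - 6\right) + \frac{84 + 338}{2 \cdot 338}\right) \left(-374850 + \left(4 - \frac{293^{2}}{2}\right)\right) = \left(272 \left(-349\right) + \frac{1}{2} \cdot \frac{1}{338} \cdot 422\right) \left(-374850 + \left(4 - \frac{85849}{2}\right)\right) = \left(-94928 + \frac{211}{338}\right) \left(-374850 + \left(4 - \frac{85849}{2}\right)\right) = - \frac{32085453 \left(-374850 - \frac{85841}{2}\right)}{338} = \left(- \frac{32085453}{338}\right) \left(- \frac{835541}{2}\right) = \frac{26808711485073}{676}$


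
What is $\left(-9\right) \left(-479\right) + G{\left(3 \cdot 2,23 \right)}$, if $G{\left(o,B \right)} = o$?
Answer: $4317$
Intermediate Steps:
$\left(-9\right) \left(-479\right) + G{\left(3 \cdot 2,23 \right)} = \left(-9\right) \left(-479\right) + 3 \cdot 2 = 4311 + 6 = 4317$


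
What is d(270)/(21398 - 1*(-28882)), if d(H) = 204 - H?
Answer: -11/8380 ≈ -0.0013126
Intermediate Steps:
d(270)/(21398 - 1*(-28882)) = (204 - 1*270)/(21398 - 1*(-28882)) = (204 - 270)/(21398 + 28882) = -66/50280 = -66*1/50280 = -11/8380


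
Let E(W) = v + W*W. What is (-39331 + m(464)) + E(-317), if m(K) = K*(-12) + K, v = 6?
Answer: 56060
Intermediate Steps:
m(K) = -11*K (m(K) = -12*K + K = -11*K)
E(W) = 6 + W**2 (E(W) = 6 + W*W = 6 + W**2)
(-39331 + m(464)) + E(-317) = (-39331 - 11*464) + (6 + (-317)**2) = (-39331 - 5104) + (6 + 100489) = -44435 + 100495 = 56060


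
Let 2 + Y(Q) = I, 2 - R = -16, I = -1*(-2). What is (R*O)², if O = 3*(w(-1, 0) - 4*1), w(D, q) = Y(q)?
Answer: 46656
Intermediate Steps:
I = 2
R = 18 (R = 2 - 1*(-16) = 2 + 16 = 18)
Y(Q) = 0 (Y(Q) = -2 + 2 = 0)
w(D, q) = 0
O = -12 (O = 3*(0 - 4*1) = 3*(0 - 4) = 3*(-4) = -12)
(R*O)² = (18*(-12))² = (-216)² = 46656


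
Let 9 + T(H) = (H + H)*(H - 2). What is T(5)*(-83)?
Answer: -1743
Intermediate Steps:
T(H) = -9 + 2*H*(-2 + H) (T(H) = -9 + (H + H)*(H - 2) = -9 + (2*H)*(-2 + H) = -9 + 2*H*(-2 + H))
T(5)*(-83) = (-9 - 4*5 + 2*5²)*(-83) = (-9 - 20 + 2*25)*(-83) = (-9 - 20 + 50)*(-83) = 21*(-83) = -1743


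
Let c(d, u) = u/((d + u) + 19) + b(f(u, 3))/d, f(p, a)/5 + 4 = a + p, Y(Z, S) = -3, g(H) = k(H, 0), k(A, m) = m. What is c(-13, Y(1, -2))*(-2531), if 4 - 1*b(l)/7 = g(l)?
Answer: 103771/13 ≈ 7982.4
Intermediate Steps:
g(H) = 0
f(p, a) = -20 + 5*a + 5*p (f(p, a) = -20 + 5*(a + p) = -20 + (5*a + 5*p) = -20 + 5*a + 5*p)
b(l) = 28 (b(l) = 28 - 7*0 = 28 + 0 = 28)
c(d, u) = 28/d + u/(19 + d + u) (c(d, u) = u/((d + u) + 19) + 28/d = u/(19 + d + u) + 28/d = 28/d + u/(19 + d + u))
c(-13, Y(1, -2))*(-2531) = ((532 + 28*(-13) + 28*(-3) - 13*(-3))/((-13)*(19 - 13 - 3)))*(-2531) = -1/13*(532 - 364 - 84 + 39)/3*(-2531) = -1/13*⅓*123*(-2531) = -41/13*(-2531) = 103771/13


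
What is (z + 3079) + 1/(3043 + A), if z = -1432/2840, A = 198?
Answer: 3541979061/1150555 ≈ 3078.5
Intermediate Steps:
z = -179/355 (z = -1432*1/2840 = -179/355 ≈ -0.50423)
(z + 3079) + 1/(3043 + A) = (-179/355 + 3079) + 1/(3043 + 198) = 1092866/355 + 1/3241 = 3541979061/1150555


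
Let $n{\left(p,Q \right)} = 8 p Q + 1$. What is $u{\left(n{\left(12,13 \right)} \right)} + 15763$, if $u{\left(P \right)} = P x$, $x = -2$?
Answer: $13265$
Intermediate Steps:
$n{\left(p,Q \right)} = 1 + 8 Q p$ ($n{\left(p,Q \right)} = 8 Q p + 1 = 1 + 8 Q p$)
$u{\left(P \right)} = - 2 P$ ($u{\left(P \right)} = P \left(-2\right) = - 2 P$)
$u{\left(n{\left(12,13 \right)} \right)} + 15763 = - 2 \left(1 + 8 \cdot 13 \cdot 12\right) + 15763 = - 2 \left(1 + 1248\right) + 15763 = \left(-2\right) 1249 + 15763 = -2498 + 15763 = 13265$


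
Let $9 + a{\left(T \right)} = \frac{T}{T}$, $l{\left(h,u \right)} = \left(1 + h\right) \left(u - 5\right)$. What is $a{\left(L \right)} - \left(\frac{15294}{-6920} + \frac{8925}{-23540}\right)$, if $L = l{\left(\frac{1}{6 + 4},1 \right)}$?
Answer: $- \frac{5508704}{1018105} \approx -5.4107$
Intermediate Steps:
$l{\left(h,u \right)} = \left(1 + h\right) \left(-5 + u\right)$
$L = - \frac{22}{5}$ ($L = -5 + 1 - \frac{5}{6 + 4} + \frac{1}{6 + 4} \cdot 1 = -5 + 1 - \frac{5}{10} + \frac{1}{10} \cdot 1 = -5 + 1 - \frac{1}{2} + \frac{1}{10} \cdot 1 = -5 + 1 - \frac{1}{2} + \frac{1}{10} = - \frac{22}{5} \approx -4.4$)
$a{\left(T \right)} = -8$ ($a{\left(T \right)} = -9 + \frac{T}{T} = -9 + 1 = -8$)
$a{\left(L \right)} - \left(\frac{15294}{-6920} + \frac{8925}{-23540}\right) = -8 - \left(\frac{15294}{-6920} + \frac{8925}{-23540}\right) = -8 - \left(15294 \left(- \frac{1}{6920}\right) + 8925 \left(- \frac{1}{23540}\right)\right) = -8 - \left(- \frac{7647}{3460} - \frac{1785}{4708}\right) = -8 - - \frac{2636136}{1018105} = -8 + \frac{2636136}{1018105} = - \frac{5508704}{1018105}$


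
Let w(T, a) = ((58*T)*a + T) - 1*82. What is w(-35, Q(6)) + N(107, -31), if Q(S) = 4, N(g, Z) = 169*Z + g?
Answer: -13369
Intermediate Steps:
N(g, Z) = g + 169*Z
w(T, a) = -82 + T + 58*T*a (w(T, a) = (58*T*a + T) - 82 = (T + 58*T*a) - 82 = -82 + T + 58*T*a)
w(-35, Q(6)) + N(107, -31) = (-82 - 35 + 58*(-35)*4) + (107 + 169*(-31)) = (-82 - 35 - 8120) + (107 - 5239) = -8237 - 5132 = -13369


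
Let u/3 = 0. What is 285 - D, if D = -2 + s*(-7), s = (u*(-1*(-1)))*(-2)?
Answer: 287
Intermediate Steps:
u = 0 (u = 3*0 = 0)
s = 0 (s = (0*(-1*(-1)))*(-2) = (0*1)*(-2) = 0*(-2) = 0)
D = -2 (D = -2 + 0*(-7) = -2 + 0 = -2)
285 - D = 285 - 1*(-2) = 285 + 2 = 287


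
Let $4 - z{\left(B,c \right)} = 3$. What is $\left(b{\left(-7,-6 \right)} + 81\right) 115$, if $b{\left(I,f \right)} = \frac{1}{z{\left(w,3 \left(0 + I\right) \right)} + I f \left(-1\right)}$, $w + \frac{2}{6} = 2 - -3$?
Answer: $\frac{381800}{41} \approx 9312.2$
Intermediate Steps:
$w = \frac{14}{3}$ ($w = - \frac{1}{3} + \left(2 - -3\right) = - \frac{1}{3} + \left(2 + 3\right) = - \frac{1}{3} + 5 = \frac{14}{3} \approx 4.6667$)
$z{\left(B,c \right)} = 1$ ($z{\left(B,c \right)} = 4 - 3 = 1$)
$b{\left(I,f \right)} = \frac{1}{1 - I f}$ ($b{\left(I,f \right)} = \frac{1}{1 + I f \left(-1\right)} = \frac{1}{1 - I f}$)
$\left(b{\left(-7,-6 \right)} + 81\right) 115 = \left(- \frac{1}{-1 - -42} + 81\right) 115 = \left(- \frac{1}{-1 + 42} + 81\right) 115 = \left(- \frac{1}{41} + 81\right) 115 = \frac{3320}{41} \cdot 115 = \frac{381800}{41}$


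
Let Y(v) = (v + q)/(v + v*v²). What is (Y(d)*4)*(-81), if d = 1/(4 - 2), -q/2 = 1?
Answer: 3888/5 ≈ 777.60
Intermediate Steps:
q = -2 (q = -2*1 = -2)
d = ½ (d = 1/2 = ½ ≈ 0.50000)
Y(v) = (-2 + v)/(v + v³) (Y(v) = (v - 2)/(v + v*v²) = (-2 + v)/(v + v³))
(Y(d)*4)*(-81) = (((-2 + ½)/(½ + (½)³))*4)*(-81) = ((-3/2/(½ + ⅛))*4)*(-81) = ((-3/2/(5/8))*4)*(-81) = (((8/5)*(-3/2))*4)*(-81) = -12/5*4*(-81) = -48/5*(-81) = 3888/5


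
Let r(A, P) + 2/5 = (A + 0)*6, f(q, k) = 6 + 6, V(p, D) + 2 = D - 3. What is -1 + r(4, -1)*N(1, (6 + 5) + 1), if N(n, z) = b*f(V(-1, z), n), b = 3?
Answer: 4243/5 ≈ 848.60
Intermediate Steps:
V(p, D) = -5 + D (V(p, D) = -2 + (D - 3) = -2 + (-3 + D) = -5 + D)
f(q, k) = 12
r(A, P) = -2/5 + 6*A (r(A, P) = -2/5 + (A + 0)*6 = -2/5 + A*6 = -2/5 + 6*A)
N(n, z) = 36 (N(n, z) = 3*12 = 36)
-1 + r(4, -1)*N(1, (6 + 5) + 1) = -1 + (-2/5 + 6*4)*36 = -1 + (-2/5 + 24)*36 = -1 + (118/5)*36 = -1 + 4248/5 = 4243/5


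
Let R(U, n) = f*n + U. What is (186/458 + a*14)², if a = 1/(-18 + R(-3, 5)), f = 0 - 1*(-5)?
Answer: 3200521/209764 ≈ 15.258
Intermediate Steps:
f = 5 (f = 0 + 5 = 5)
R(U, n) = U + 5*n (R(U, n) = 5*n + U = U + 5*n)
a = ¼ (a = 1/(-18 + (-3 + 5*5)) = 1/(-18 + (-3 + 25)) = 1/(-18 + 22) = 1/4 = ¼ ≈ 0.25000)
(186/458 + a*14)² = (186/458 + (¼)*14)² = (186*(1/458) + 7/2)² = (93/229 + 7/2)² = (1789/458)² = 3200521/209764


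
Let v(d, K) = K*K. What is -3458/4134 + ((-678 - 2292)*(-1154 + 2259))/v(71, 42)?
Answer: -29002709/15582 ≈ -1861.3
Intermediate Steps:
v(d, K) = K**2
-3458/4134 + ((-678 - 2292)*(-1154 + 2259))/v(71, 42) = -3458/4134 + ((-678 - 2292)*(-1154 + 2259))/(42**2) = -3458*1/4134 - 2970*1105/1764 = -133/159 - 3281850*1/1764 = -133/159 - 182325/98 = -29002709/15582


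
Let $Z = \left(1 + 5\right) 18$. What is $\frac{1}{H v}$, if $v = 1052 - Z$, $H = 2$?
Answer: $\frac{1}{1888} \approx 0.00052966$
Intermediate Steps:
$Z = 108$ ($Z = 6 \cdot 18 = 108$)
$v = 944$ ($v = 1052 - 108 = 944$)
$\frac{1}{H v} = \frac{1}{2 \cdot 944} = \frac{1}{1888}$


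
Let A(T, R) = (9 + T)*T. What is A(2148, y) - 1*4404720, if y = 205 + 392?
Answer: 228516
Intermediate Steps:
y = 597
A(T, R) = T*(9 + T)
A(2148, y) - 1*4404720 = 2148*(9 + 2148) - 1*4404720 = 2148*2157 - 4404720 = 4633236 - 4404720 = 228516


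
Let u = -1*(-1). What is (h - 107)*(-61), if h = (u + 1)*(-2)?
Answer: 6771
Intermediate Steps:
u = 1
h = -4 (h = (1 + 1)*(-2) = 2*(-2) = -4)
(h - 107)*(-61) = (-4 - 107)*(-61) = -111*(-61) = 6771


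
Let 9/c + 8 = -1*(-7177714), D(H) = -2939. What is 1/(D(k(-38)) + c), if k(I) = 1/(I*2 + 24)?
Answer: -7177706/21095277925 ≈ -0.00034025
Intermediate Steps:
k(I) = 1/(24 + 2*I) (k(I) = 1/(2*I + 24) = 1/(24 + 2*I))
c = 9/7177706 (c = 9/(-8 - 1*(-7177714)) = 9/(-8 + 7177714) = 9/7177706 ≈ 1.2539e-6)
1/(D(k(-38)) + c) = 1/(-2939 + 9/7177706) = 1/(-21095277925/7177706) = -7177706/21095277925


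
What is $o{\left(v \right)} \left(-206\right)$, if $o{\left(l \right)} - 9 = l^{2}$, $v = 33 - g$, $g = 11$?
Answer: $-101558$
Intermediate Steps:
$v = 22$ ($v = 33 - 11 = 22$)
$o{\left(l \right)} = 9 + l^{2}$
$o{\left(v \right)} \left(-206\right) = \left(9 + 22^{2}\right) \left(-206\right) = \left(9 + 484\right) \left(-206\right) = 493 \left(-206\right) = -101558$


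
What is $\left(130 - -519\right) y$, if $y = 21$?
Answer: $13629$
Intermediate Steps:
$\left(130 - -519\right) y = \left(130 - -519\right) 21 = \left(130 + 519\right) 21 = 649 \cdot 21 = 13629$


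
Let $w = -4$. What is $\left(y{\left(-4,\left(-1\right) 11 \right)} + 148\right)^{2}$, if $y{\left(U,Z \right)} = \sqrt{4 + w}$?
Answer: $21904$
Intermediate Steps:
$y{\left(U,Z \right)} = 0$ ($y{\left(U,Z \right)} = \sqrt{4 - 4} = \sqrt{0} = 0$)
$\left(y{\left(-4,\left(-1\right) 11 \right)} + 148\right)^{2} = \left(0 + 148\right)^{2} = 148^{2} = 21904$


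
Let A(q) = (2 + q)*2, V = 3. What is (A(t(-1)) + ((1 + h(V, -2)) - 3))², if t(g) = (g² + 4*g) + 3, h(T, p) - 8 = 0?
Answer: 100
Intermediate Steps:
h(T, p) = 8 (h(T, p) = 8 + 0 = 8)
t(g) = 3 + g² + 4*g
A(q) = 4 + 2*q
(A(t(-1)) + ((1 + h(V, -2)) - 3))² = ((4 + 2*(3 + (-1)² + 4*(-1))) + ((1 + 8) - 3))² = ((4 + 2*(3 + 1 - 4)) + (9 - 3))² = ((4 + 2*0) + 6)² = ((4 + 0) + 6)² = (4 + 6)² = 10² = 100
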